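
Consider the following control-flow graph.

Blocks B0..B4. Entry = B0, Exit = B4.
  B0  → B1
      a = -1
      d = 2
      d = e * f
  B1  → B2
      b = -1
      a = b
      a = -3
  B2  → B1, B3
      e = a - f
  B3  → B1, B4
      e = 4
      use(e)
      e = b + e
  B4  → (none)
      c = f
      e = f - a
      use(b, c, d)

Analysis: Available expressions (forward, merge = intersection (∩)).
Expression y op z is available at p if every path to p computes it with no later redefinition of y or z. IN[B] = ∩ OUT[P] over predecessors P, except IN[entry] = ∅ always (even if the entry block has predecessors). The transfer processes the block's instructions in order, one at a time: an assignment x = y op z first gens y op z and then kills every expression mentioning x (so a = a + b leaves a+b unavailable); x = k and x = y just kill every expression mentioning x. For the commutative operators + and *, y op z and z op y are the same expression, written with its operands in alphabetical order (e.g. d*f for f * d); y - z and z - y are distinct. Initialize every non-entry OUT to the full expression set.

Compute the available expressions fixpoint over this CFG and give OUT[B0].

Answer: {e*f}

Derivation:
Per-block solution:
  B0:  IN={}  OUT={e*f}
  B1:  IN={}  OUT={}
  B2:  IN={}  OUT={a-f}
  B3:  IN={a-f}  OUT={a-f}
  B4:  IN={a-f}  OUT={a-f, f-a}

B0 is the boundary node: IN[B0] = {}
Applying B0's transfer function to that IN value gives OUT[B0] (row B0 above).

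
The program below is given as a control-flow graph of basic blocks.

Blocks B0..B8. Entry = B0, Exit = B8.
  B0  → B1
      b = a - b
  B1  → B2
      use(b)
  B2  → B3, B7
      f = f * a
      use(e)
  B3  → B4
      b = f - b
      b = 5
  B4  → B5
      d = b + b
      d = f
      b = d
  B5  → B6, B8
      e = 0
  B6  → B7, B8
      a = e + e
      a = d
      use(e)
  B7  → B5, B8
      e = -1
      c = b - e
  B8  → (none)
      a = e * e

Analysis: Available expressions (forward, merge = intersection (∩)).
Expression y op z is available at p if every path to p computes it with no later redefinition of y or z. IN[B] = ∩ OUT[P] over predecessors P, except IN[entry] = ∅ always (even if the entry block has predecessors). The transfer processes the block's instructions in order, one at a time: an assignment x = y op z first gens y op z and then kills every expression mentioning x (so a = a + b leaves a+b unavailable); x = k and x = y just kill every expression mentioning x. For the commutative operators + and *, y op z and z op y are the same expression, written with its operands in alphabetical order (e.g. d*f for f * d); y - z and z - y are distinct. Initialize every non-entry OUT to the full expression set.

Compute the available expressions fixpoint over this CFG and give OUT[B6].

Converged values:
  B0:   IN={}   OUT={}
  B1:   IN={}   OUT={}
  B2:   IN={}   OUT={}
  B3:   IN={}   OUT={}
  B4:   IN={}   OUT={}
  B5:   IN={}   OUT={}
  B6:   IN={}   OUT={e+e}
  B7:   IN={}   OUT={b-e}
  B8:   IN={}   OUT={e*e}

Merge at B6: IN[B6] = OUT[B5] = {}
Applying B6's transfer function to that IN value gives OUT[B6] (row B6 above).

Answer: {e+e}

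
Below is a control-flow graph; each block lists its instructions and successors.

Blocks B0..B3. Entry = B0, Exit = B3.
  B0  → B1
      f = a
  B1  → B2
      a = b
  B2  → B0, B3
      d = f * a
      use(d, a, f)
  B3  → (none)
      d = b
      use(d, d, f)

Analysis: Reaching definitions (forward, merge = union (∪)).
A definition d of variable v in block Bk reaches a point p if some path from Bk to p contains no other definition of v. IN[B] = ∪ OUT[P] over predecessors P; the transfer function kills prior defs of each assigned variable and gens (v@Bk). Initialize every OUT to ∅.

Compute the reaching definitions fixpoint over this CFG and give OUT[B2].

Converged values:
  B0:  IN={a@B1, d@B2, f@B0}  OUT={a@B1, d@B2, f@B0}
  B1:  IN={a@B1, d@B2, f@B0}  OUT={a@B1, d@B2, f@B0}
  B2:  IN={a@B1, d@B2, f@B0}  OUT={a@B1, d@B2, f@B0}
  B3:  IN={a@B1, d@B2, f@B0}  OUT={a@B1, d@B3, f@B0}

Merge at B2: IN[B2] = OUT[B1] = {a@B1, d@B2, f@B0}
Applying B2's transfer function to that IN value gives OUT[B2] (row B2 above).

Answer: {a@B1, d@B2, f@B0}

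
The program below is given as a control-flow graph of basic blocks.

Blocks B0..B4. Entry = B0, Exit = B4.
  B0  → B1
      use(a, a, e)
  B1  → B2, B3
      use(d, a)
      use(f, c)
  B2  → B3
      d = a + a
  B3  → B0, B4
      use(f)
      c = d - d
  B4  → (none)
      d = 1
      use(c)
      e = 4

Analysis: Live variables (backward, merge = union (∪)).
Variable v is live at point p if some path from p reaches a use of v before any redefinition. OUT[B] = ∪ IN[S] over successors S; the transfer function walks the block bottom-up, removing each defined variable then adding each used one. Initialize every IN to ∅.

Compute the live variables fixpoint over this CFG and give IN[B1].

Converged values:
  B0:   IN={a, c, d, e, f}   OUT={a, c, d, e, f}
  B1:   IN={a, c, d, e, f}   OUT={a, d, e, f}
  B2:   IN={a, e, f}   OUT={a, d, e, f}
  B3:   IN={a, d, e, f}   OUT={a, c, d, e, f}
  B4:   IN={c}   OUT={}

Merge at B1: OUT[B1] = IN[B2] ⊔ IN[B3] = {a, d, e, f}
Applying B1's transfer function to that OUT value gives IN[B1] (row B1 above).

Answer: {a, c, d, e, f}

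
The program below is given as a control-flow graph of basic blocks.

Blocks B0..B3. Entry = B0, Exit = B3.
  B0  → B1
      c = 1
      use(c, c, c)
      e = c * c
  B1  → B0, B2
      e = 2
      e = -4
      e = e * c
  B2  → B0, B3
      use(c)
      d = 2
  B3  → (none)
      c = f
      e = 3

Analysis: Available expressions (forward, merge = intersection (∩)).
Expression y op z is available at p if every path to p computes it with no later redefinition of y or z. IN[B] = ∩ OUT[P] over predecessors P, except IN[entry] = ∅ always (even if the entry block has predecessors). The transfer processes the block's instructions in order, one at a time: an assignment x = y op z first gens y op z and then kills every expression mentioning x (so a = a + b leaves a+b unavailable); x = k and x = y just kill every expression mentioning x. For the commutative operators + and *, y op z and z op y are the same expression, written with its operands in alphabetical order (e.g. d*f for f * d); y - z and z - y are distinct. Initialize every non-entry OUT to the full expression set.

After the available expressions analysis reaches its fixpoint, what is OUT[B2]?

Converged values:
  B0:   IN={}   OUT={c*c}
  B1:   IN={c*c}   OUT={c*c}
  B2:   IN={c*c}   OUT={c*c}
  B3:   IN={c*c}   OUT={}

Merge at B2: IN[B2] = OUT[B1] = {c*c}
Applying B2's transfer function to that IN value gives OUT[B2] (row B2 above).

Answer: {c*c}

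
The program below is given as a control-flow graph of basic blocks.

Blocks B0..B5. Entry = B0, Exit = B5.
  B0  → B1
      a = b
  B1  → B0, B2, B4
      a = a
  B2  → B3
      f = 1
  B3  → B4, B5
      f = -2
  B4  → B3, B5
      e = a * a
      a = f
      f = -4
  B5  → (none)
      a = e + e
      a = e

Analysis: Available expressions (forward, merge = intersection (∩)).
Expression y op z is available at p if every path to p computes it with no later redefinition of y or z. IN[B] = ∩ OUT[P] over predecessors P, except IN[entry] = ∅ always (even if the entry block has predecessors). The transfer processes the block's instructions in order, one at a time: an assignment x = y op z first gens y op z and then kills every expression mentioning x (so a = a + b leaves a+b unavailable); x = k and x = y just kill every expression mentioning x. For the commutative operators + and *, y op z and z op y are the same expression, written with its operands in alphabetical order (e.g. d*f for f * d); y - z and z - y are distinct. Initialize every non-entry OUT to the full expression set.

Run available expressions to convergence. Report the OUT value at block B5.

Converged values:
  B0: | IN={} | OUT={}
  B1: | IN={} | OUT={}
  B2: | IN={} | OUT={}
  B3: | IN={} | OUT={}
  B4: | IN={} | OUT={}
  B5: | IN={} | OUT={e+e}

Merge at B5: IN[B5] = OUT[B3] ∩ OUT[B4] = {}
Applying B5's transfer function to that IN value gives OUT[B5] (row B5 above).

Answer: {e+e}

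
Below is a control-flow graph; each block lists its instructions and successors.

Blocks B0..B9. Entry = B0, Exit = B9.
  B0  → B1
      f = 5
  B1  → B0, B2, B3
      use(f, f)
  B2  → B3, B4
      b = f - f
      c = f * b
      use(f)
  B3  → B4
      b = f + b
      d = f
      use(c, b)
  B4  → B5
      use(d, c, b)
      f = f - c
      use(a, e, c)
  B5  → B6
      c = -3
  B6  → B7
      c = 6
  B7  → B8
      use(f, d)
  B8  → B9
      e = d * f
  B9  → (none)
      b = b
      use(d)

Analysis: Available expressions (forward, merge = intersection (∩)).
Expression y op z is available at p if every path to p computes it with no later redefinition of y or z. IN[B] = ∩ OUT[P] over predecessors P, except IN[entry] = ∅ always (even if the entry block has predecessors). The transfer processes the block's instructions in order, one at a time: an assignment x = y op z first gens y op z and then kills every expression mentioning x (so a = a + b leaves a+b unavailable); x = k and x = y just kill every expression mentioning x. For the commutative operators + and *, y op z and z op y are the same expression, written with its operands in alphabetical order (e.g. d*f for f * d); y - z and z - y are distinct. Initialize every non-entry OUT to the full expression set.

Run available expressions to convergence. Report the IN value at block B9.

Answer: {d*f}

Derivation:
Converged values:
  B0: | IN={} | OUT={}
  B1: | IN={} | OUT={}
  B2: | IN={} | OUT={b*f, f-f}
  B3: | IN={} | OUT={}
  B4: | IN={} | OUT={}
  B5: | IN={} | OUT={}
  B6: | IN={} | OUT={}
  B7: | IN={} | OUT={}
  B8: | IN={} | OUT={d*f}
  B9: | IN={d*f} | OUT={d*f}

Merge at B9: IN[B9] = OUT[B8] = {d*f}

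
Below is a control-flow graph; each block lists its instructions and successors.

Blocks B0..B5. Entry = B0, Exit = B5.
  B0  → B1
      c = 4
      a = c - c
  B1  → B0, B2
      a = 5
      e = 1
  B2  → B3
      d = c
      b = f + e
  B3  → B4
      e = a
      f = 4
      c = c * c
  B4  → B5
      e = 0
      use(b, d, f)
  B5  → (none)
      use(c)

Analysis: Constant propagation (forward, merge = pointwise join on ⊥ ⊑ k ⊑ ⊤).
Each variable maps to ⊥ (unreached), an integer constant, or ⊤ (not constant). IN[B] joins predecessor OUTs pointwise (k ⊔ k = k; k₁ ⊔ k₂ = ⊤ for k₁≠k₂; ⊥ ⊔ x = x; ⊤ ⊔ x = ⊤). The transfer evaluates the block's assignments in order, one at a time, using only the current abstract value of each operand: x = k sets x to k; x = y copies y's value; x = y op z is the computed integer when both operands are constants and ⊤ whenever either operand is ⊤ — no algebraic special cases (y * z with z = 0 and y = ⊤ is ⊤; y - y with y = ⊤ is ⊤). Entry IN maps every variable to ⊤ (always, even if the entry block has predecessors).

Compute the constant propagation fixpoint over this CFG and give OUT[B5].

Answer: {a: 5, b: ⊤, c: 16, d: 4, e: 0, f: 4}

Trace:
Converged values:
  B0:   IN=(all ⊤)   OUT={a:0, c:4; rest ⊤}
  B1:   IN={a:0, c:4; rest ⊤}   OUT={a:5, c:4, e:1; rest ⊤}
  B2:   IN={a:5, c:4, e:1; rest ⊤}   OUT={a:5, c:4, d:4, e:1; rest ⊤}
  B3:   IN={a:5, c:4, d:4, e:1; rest ⊤}   OUT={a:5, c:16, d:4, e:5, f:4; rest ⊤}
  B4:   IN={a:5, c:16, d:4, e:5, f:4; rest ⊤}   OUT={a:5, c:16, d:4, e:0, f:4; rest ⊤}
  B5:   IN={a:5, c:16, d:4, e:0, f:4; rest ⊤}   OUT={a:5, c:16, d:4, e:0, f:4; rest ⊤}

Merge at B5: IN[B5] = OUT[B4] = {a: 5, b: ⊤, c: 16, d: 4, e: 0, f: 4}
Applying B5's transfer function to that IN value gives OUT[B5] (row B5 above).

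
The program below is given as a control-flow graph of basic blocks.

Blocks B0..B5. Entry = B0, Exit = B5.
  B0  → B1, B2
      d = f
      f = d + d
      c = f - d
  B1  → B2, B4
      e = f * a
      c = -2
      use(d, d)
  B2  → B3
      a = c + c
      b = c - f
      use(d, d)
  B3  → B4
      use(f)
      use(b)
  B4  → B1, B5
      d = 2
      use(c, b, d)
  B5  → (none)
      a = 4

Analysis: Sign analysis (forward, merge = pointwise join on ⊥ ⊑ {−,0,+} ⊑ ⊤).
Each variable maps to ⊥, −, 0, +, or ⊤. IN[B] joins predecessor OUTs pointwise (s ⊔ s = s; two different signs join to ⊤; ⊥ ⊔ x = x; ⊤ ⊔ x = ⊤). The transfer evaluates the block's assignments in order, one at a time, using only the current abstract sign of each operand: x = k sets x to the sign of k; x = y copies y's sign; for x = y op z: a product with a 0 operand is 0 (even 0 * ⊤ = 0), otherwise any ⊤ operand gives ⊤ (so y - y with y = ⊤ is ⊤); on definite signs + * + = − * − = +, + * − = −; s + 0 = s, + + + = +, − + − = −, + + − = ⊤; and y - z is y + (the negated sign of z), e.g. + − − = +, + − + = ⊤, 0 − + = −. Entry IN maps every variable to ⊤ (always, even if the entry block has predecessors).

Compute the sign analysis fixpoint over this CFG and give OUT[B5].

Answer: {a: +, b: ⊤, c: ⊤, d: +, e: ⊤, f: ⊤}

Derivation:
Converged values:
  B0:  IN=(all ⊤)  OUT=(all ⊤)
  B1:  IN=(all ⊤)  OUT={c:-; rest ⊤}
  B2:  IN=(all ⊤)  OUT=(all ⊤)
  B3:  IN=(all ⊤)  OUT=(all ⊤)
  B4:  IN=(all ⊤)  OUT={d:+; rest ⊤}
  B5:  IN={d:+; rest ⊤}  OUT={a:+, d:+; rest ⊤}

Merge at B5: IN[B5] = OUT[B4] = {a: ⊤, b: ⊤, c: ⊤, d: +, e: ⊤, f: ⊤}
Applying B5's transfer function to that IN value gives OUT[B5] (row B5 above).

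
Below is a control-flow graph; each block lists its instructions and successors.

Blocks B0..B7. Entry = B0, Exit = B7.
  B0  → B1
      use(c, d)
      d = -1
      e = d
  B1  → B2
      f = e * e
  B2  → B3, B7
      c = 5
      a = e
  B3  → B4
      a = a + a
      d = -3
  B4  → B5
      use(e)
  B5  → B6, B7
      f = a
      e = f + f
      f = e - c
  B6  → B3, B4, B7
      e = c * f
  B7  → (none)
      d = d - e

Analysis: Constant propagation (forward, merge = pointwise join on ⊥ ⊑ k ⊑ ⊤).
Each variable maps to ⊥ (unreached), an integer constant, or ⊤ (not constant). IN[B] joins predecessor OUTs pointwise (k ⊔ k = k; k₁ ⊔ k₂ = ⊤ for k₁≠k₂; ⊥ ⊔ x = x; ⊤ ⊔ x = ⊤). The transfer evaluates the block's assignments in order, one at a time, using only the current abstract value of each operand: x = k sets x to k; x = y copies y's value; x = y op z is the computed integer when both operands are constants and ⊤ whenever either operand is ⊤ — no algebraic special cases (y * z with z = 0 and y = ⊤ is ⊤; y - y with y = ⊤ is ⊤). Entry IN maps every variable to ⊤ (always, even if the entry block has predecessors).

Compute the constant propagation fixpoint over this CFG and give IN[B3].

Answer: {a: ⊤, b: ⊤, c: 5, d: ⊤, e: ⊤, f: ⊤}

Trace:
Per-block solution:
  B0:  IN=(all ⊤)  OUT={d:-1, e:-1; rest ⊤}
  B1:  IN={d:-1, e:-1; rest ⊤}  OUT={d:-1, e:-1, f:1; rest ⊤}
  B2:  IN={d:-1, e:-1, f:1; rest ⊤}  OUT={a:-1, c:5, d:-1, e:-1, f:1; rest ⊤}
  B3:  IN={c:5; rest ⊤}  OUT={c:5, d:-3; rest ⊤}
  B4:  IN={c:5, d:-3; rest ⊤}  OUT={c:5, d:-3; rest ⊤}
  B5:  IN={c:5, d:-3; rest ⊤}  OUT={c:5, d:-3; rest ⊤}
  B6:  IN={c:5, d:-3; rest ⊤}  OUT={c:5, d:-3; rest ⊤}
  B7:  IN={c:5; rest ⊤}  OUT={c:5; rest ⊤}

Merge at B3: IN[B3] = OUT[B2] ⊔ OUT[B6] = {a: ⊤, b: ⊤, c: 5, d: ⊤, e: ⊤, f: ⊤}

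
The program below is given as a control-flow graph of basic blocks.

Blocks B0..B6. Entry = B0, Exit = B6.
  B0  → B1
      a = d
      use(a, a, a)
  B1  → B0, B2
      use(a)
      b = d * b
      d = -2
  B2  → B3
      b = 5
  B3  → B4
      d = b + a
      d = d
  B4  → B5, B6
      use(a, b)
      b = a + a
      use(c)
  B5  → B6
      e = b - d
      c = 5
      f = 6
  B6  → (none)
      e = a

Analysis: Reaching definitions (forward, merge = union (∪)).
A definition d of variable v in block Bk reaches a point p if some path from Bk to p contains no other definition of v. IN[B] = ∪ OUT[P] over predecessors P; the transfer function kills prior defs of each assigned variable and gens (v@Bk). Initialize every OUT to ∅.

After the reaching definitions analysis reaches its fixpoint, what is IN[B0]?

Answer: {a@B0, b@B1, d@B1}

Working:
Fixpoint table:
  B0:  IN={a@B0, b@B1, d@B1}  OUT={a@B0, b@B1, d@B1}
  B1:  IN={a@B0, b@B1, d@B1}  OUT={a@B0, b@B1, d@B1}
  B2:  IN={a@B0, b@B1, d@B1}  OUT={a@B0, b@B2, d@B1}
  B3:  IN={a@B0, b@B2, d@B1}  OUT={a@B0, b@B2, d@B3}
  B4:  IN={a@B0, b@B2, d@B3}  OUT={a@B0, b@B4, d@B3}
  B5:  IN={a@B0, b@B4, d@B3}  OUT={a@B0, b@B4, c@B5, d@B3, e@B5, f@B5}
  B6:  IN={a@B0, b@B4, c@B5, d@B3, e@B5, f@B5}  OUT={a@B0, b@B4, c@B5, d@B3, e@B6, f@B5}

Merge at B0 (entry node, so the boundary value {} is joined with the incoming edge(s)): IN[B0] = {} ⊔ OUT[B1] = {a@B0, b@B1, d@B1}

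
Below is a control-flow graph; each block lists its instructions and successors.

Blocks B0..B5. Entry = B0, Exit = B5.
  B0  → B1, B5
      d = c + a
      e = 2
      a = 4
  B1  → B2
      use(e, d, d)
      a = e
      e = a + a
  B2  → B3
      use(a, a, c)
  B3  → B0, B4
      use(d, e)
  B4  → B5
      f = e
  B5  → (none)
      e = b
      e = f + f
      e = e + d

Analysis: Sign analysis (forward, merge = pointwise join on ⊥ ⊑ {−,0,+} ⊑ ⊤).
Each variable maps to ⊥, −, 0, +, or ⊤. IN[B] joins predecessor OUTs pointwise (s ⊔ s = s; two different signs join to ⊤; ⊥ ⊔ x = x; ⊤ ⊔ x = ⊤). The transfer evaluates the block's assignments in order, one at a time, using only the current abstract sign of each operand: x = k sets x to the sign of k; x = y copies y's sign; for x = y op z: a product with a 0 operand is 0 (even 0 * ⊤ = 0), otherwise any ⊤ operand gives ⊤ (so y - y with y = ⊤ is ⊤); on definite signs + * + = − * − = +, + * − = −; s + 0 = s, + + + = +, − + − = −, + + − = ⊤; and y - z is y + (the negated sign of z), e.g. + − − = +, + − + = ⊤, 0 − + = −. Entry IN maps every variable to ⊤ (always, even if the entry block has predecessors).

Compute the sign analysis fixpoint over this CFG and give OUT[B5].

Converged values:
  B0:   IN=(all ⊤)   OUT={a:+, e:+; rest ⊤}
  B1:   IN={a:+, e:+; rest ⊤}   OUT={a:+, e:+; rest ⊤}
  B2:   IN={a:+, e:+; rest ⊤}   OUT={a:+, e:+; rest ⊤}
  B3:   IN={a:+, e:+; rest ⊤}   OUT={a:+, e:+; rest ⊤}
  B4:   IN={a:+, e:+; rest ⊤}   OUT={a:+, e:+, f:+; rest ⊤}
  B5:   IN={a:+, e:+; rest ⊤}   OUT={a:+; rest ⊤}

Merge at B5: IN[B5] = OUT[B0] ⊔ OUT[B4] = {a: +, b: ⊤, c: ⊤, d: ⊤, e: +, f: ⊤}
Applying B5's transfer function to that IN value gives OUT[B5] (row B5 above).

Answer: {a: +, b: ⊤, c: ⊤, d: ⊤, e: ⊤, f: ⊤}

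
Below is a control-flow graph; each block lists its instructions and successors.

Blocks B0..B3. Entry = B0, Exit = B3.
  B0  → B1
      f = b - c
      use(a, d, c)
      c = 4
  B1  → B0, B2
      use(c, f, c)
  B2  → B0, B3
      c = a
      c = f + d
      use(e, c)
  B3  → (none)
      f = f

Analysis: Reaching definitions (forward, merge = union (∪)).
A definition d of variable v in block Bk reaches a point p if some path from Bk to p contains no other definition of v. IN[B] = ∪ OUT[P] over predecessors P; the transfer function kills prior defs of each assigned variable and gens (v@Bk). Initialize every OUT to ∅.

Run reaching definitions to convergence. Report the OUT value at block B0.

Per-block solution:
  B0:   IN={c@B0, c@B2, f@B0}   OUT={c@B0, f@B0}
  B1:   IN={c@B0, f@B0}   OUT={c@B0, f@B0}
  B2:   IN={c@B0, f@B0}   OUT={c@B2, f@B0}
  B3:   IN={c@B2, f@B0}   OUT={c@B2, f@B3}

Merge at B0 (entry node, so the boundary value {} is joined with the incoming edge(s)): IN[B0] = {} ⊔ OUT[B1] ⊔ OUT[B2] = {c@B0, c@B2, f@B0}
Applying B0's transfer function to that IN value gives OUT[B0] (row B0 above).

Answer: {c@B0, f@B0}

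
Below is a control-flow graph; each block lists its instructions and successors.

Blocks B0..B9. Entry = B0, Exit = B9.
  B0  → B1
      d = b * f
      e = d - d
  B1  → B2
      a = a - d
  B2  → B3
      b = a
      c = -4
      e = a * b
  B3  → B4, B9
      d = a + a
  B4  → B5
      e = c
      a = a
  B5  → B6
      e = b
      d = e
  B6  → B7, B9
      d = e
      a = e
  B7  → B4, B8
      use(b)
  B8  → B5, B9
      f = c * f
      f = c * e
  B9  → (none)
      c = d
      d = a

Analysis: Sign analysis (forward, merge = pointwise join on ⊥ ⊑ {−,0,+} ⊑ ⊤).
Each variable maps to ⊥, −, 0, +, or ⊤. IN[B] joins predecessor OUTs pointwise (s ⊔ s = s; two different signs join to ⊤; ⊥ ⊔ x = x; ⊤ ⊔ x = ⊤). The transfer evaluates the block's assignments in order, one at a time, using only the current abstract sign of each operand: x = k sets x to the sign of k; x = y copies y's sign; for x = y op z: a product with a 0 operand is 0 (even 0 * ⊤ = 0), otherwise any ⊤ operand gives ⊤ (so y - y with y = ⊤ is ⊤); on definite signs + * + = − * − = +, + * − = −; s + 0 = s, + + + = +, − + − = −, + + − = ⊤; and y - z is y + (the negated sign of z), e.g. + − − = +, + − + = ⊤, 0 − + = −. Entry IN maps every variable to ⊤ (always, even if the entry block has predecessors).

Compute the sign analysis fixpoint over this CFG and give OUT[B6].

Per-block solution:
  B0: | IN=(all ⊤) | OUT=(all ⊤)
  B1: | IN=(all ⊤) | OUT=(all ⊤)
  B2: | IN=(all ⊤) | OUT={c:-; rest ⊤}
  B3: | IN={c:-; rest ⊤} | OUT={c:-; rest ⊤}
  B4: | IN={c:-; rest ⊤} | OUT={c:-, e:-; rest ⊤}
  B5: | IN={c:-; rest ⊤} | OUT={c:-; rest ⊤}
  B6: | IN={c:-; rest ⊤} | OUT={c:-; rest ⊤}
  B7: | IN={c:-; rest ⊤} | OUT={c:-; rest ⊤}
  B8: | IN={c:-; rest ⊤} | OUT={c:-; rest ⊤}
  B9: | IN={c:-; rest ⊤} | OUT=(all ⊤)

Merge at B6: IN[B6] = OUT[B5] = {a: ⊤, b: ⊤, c: -, d: ⊤, e: ⊤, f: ⊤}
Applying B6's transfer function to that IN value gives OUT[B6] (row B6 above).

Answer: {a: ⊤, b: ⊤, c: -, d: ⊤, e: ⊤, f: ⊤}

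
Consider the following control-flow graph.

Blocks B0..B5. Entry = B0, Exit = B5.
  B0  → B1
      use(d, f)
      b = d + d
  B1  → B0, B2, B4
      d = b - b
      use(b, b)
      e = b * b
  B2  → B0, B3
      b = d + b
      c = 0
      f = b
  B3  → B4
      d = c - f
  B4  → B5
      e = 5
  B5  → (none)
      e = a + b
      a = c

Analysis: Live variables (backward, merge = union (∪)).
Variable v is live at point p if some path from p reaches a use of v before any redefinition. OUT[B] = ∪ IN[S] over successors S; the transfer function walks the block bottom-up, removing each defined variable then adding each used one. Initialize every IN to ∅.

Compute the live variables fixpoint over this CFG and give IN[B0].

Answer: {a, c, d, f}

Derivation:
Per-block solution:
  B0:   IN={a, c, d, f}   OUT={a, b, c, f}
  B1:   IN={a, b, c, f}   OUT={a, b, c, d, f}
  B2:   IN={a, b, d}   OUT={a, b, c, d, f}
  B3:   IN={a, b, c, f}   OUT={a, b, c}
  B4:   IN={a, b, c}   OUT={a, b, c}
  B5:   IN={a, b, c}   OUT={}

Merge at B0: OUT[B0] = IN[B1] = {a, b, c, f}
Applying B0's transfer function to that OUT value gives IN[B0] (row B0 above).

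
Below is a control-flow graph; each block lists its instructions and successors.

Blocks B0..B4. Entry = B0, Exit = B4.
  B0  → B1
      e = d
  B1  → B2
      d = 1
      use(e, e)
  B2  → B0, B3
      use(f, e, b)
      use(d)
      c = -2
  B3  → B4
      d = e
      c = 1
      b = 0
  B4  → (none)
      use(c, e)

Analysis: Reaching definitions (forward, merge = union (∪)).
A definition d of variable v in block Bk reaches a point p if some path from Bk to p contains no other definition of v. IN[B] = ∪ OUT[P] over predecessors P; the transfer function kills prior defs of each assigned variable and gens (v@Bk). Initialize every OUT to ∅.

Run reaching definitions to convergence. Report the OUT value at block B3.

Answer: {b@B3, c@B3, d@B3, e@B0}

Working:
Per-block solution:
  B0: | IN={c@B2, d@B1, e@B0} | OUT={c@B2, d@B1, e@B0}
  B1: | IN={c@B2, d@B1, e@B0} | OUT={c@B2, d@B1, e@B0}
  B2: | IN={c@B2, d@B1, e@B0} | OUT={c@B2, d@B1, e@B0}
  B3: | IN={c@B2, d@B1, e@B0} | OUT={b@B3, c@B3, d@B3, e@B0}
  B4: | IN={b@B3, c@B3, d@B3, e@B0} | OUT={b@B3, c@B3, d@B3, e@B0}

Merge at B3: IN[B3] = OUT[B2] = {c@B2, d@B1, e@B0}
Applying B3's transfer function to that IN value gives OUT[B3] (row B3 above).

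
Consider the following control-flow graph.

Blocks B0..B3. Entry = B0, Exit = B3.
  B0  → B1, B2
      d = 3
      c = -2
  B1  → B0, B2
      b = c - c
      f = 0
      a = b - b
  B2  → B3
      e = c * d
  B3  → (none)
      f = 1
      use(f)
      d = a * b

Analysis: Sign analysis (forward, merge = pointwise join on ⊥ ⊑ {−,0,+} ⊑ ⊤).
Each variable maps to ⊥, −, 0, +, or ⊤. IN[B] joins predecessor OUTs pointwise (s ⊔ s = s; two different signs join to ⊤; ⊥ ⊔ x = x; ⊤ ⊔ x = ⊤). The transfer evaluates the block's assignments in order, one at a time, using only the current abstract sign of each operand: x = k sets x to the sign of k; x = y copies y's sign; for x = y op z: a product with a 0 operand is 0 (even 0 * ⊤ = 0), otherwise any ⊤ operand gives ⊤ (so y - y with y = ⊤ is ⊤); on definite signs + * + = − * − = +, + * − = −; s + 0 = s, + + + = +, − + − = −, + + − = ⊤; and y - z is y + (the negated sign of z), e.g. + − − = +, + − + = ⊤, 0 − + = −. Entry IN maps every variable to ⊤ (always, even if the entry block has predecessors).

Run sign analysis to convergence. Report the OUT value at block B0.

Answer: {a: ⊤, b: ⊤, c: -, d: +, e: ⊤, f: ⊤}

Derivation:
Fixpoint table:
  B0:  IN=(all ⊤)  OUT={c:-, d:+; rest ⊤}
  B1:  IN={c:-, d:+; rest ⊤}  OUT={c:-, d:+, f:0; rest ⊤}
  B2:  IN={c:-, d:+; rest ⊤}  OUT={c:-, d:+, e:-; rest ⊤}
  B3:  IN={c:-, d:+, e:-; rest ⊤}  OUT={c:-, e:-, f:+; rest ⊤}

Merge at B0 (entry node, so the boundary value (all ⊤) is joined with the incoming edge(s)): IN[B0] = (all ⊤) ⊔ OUT[B1] = {a: ⊤, b: ⊤, c: ⊤, d: ⊤, e: ⊤, f: ⊤}
Applying B0's transfer function to that IN value gives OUT[B0] (row B0 above).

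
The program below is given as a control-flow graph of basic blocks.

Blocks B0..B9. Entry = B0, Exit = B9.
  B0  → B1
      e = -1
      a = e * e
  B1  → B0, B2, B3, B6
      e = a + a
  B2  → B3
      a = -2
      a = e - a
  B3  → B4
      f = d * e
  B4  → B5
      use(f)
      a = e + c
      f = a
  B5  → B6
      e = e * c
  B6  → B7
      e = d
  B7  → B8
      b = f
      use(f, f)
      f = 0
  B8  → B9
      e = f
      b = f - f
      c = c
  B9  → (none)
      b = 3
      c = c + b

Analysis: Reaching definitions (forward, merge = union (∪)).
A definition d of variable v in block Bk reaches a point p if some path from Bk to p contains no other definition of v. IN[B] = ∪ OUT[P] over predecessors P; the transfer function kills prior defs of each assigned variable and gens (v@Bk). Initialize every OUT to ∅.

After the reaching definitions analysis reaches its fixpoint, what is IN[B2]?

Per-block solution:
  B0: | IN={a@B0, e@B1} | OUT={a@B0, e@B0}
  B1: | IN={a@B0, e@B0} | OUT={a@B0, e@B1}
  B2: | IN={a@B0, e@B1} | OUT={a@B2, e@B1}
  B3: | IN={a@B0, a@B2, e@B1} | OUT={a@B0, a@B2, e@B1, f@B3}
  B4: | IN={a@B0, a@B2, e@B1, f@B3} | OUT={a@B4, e@B1, f@B4}
  B5: | IN={a@B4, e@B1, f@B4} | OUT={a@B4, e@B5, f@B4}
  B6: | IN={a@B0, a@B4, e@B1, e@B5, f@B4} | OUT={a@B0, a@B4, e@B6, f@B4}
  B7: | IN={a@B0, a@B4, e@B6, f@B4} | OUT={a@B0, a@B4, b@B7, e@B6, f@B7}
  B8: | IN={a@B0, a@B4, b@B7, e@B6, f@B7} | OUT={a@B0, a@B4, b@B8, c@B8, e@B8, f@B7}
  B9: | IN={a@B0, a@B4, b@B8, c@B8, e@B8, f@B7} | OUT={a@B0, a@B4, b@B9, c@B9, e@B8, f@B7}

Merge at B2: IN[B2] = OUT[B1] = {a@B0, e@B1}

Answer: {a@B0, e@B1}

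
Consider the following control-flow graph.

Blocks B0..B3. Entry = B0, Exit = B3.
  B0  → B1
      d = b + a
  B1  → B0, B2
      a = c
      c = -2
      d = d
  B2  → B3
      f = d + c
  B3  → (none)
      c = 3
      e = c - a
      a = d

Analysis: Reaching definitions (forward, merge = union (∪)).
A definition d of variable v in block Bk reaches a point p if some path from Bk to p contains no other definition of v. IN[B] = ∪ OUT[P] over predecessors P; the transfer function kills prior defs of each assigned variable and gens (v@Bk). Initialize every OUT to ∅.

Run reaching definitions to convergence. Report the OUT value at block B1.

Converged values:
  B0:  IN={a@B1, c@B1, d@B1}  OUT={a@B1, c@B1, d@B0}
  B1:  IN={a@B1, c@B1, d@B0}  OUT={a@B1, c@B1, d@B1}
  B2:  IN={a@B1, c@B1, d@B1}  OUT={a@B1, c@B1, d@B1, f@B2}
  B3:  IN={a@B1, c@B1, d@B1, f@B2}  OUT={a@B3, c@B3, d@B1, e@B3, f@B2}

Merge at B1: IN[B1] = OUT[B0] = {a@B1, c@B1, d@B0}
Applying B1's transfer function to that IN value gives OUT[B1] (row B1 above).

Answer: {a@B1, c@B1, d@B1}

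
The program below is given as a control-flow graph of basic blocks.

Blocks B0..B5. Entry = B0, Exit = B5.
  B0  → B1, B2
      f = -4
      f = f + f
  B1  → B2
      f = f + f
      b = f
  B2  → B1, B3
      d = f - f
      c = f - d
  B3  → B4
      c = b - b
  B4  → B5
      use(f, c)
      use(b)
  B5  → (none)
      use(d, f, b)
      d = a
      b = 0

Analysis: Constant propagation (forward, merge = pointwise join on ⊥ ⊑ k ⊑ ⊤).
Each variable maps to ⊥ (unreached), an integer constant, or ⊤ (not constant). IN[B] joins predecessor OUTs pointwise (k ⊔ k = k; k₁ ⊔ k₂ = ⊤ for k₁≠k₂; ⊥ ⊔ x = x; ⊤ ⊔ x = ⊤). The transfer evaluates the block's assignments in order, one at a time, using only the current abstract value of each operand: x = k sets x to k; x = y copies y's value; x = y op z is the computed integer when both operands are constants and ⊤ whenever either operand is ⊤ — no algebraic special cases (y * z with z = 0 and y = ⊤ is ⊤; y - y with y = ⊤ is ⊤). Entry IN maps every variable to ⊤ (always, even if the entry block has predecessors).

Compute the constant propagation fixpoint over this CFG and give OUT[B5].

Per-block solution:
  B0:   IN=(all ⊤)   OUT={f:-8; rest ⊤}
  B1:   IN=(all ⊤)   OUT=(all ⊤)
  B2:   IN=(all ⊤)   OUT=(all ⊤)
  B3:   IN=(all ⊤)   OUT=(all ⊤)
  B4:   IN=(all ⊤)   OUT=(all ⊤)
  B5:   IN=(all ⊤)   OUT={b:0; rest ⊤}

Merge at B5: IN[B5] = OUT[B4] = {a: ⊤, b: ⊤, c: ⊤, d: ⊤, e: ⊤, f: ⊤}
Applying B5's transfer function to that IN value gives OUT[B5] (row B5 above).

Answer: {a: ⊤, b: 0, c: ⊤, d: ⊤, e: ⊤, f: ⊤}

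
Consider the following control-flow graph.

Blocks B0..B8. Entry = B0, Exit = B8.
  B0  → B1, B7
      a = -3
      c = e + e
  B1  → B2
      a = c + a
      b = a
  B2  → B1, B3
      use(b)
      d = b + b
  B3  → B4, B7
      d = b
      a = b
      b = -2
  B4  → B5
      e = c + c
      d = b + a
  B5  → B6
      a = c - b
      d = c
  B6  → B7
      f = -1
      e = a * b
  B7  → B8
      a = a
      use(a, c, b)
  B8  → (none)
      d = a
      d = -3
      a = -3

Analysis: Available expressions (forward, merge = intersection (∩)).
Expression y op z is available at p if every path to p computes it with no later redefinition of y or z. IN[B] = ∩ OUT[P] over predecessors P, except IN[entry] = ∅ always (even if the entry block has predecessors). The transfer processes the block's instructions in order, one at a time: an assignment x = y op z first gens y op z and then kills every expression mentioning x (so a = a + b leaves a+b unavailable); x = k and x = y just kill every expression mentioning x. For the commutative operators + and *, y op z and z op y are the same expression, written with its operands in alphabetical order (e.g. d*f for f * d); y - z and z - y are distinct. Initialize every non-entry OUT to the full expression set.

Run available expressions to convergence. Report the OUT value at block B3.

Answer: {e+e}

Derivation:
Per-block solution:
  B0:   IN={}   OUT={e+e}
  B1:   IN={e+e}   OUT={e+e}
  B2:   IN={e+e}   OUT={b+b, e+e}
  B3:   IN={b+b, e+e}   OUT={e+e}
  B4:   IN={e+e}   OUT={a+b, c+c}
  B5:   IN={a+b, c+c}   OUT={c+c, c-b}
  B6:   IN={c+c, c-b}   OUT={a*b, c+c, c-b}
  B7:   IN={}   OUT={}
  B8:   IN={}   OUT={}

Merge at B3: IN[B3] = OUT[B2] = {b+b, e+e}
Applying B3's transfer function to that IN value gives OUT[B3] (row B3 above).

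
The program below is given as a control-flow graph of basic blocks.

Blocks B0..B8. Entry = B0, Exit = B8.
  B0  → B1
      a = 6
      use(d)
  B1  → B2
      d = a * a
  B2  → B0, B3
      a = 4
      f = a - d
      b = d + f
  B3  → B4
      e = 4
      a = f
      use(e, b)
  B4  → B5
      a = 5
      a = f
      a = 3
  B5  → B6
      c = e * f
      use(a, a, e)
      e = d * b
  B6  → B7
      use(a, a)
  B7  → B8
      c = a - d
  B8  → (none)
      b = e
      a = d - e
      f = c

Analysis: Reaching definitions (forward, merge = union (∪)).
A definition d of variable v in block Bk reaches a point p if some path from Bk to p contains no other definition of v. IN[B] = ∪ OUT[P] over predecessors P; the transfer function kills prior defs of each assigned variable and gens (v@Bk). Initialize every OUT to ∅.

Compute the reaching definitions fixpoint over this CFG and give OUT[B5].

Fixpoint table:
  B0: | IN={a@B2, b@B2, d@B1, f@B2} | OUT={a@B0, b@B2, d@B1, f@B2}
  B1: | IN={a@B0, b@B2, d@B1, f@B2} | OUT={a@B0, b@B2, d@B1, f@B2}
  B2: | IN={a@B0, b@B2, d@B1, f@B2} | OUT={a@B2, b@B2, d@B1, f@B2}
  B3: | IN={a@B2, b@B2, d@B1, f@B2} | OUT={a@B3, b@B2, d@B1, e@B3, f@B2}
  B4: | IN={a@B3, b@B2, d@B1, e@B3, f@B2} | OUT={a@B4, b@B2, d@B1, e@B3, f@B2}
  B5: | IN={a@B4, b@B2, d@B1, e@B3, f@B2} | OUT={a@B4, b@B2, c@B5, d@B1, e@B5, f@B2}
  B6: | IN={a@B4, b@B2, c@B5, d@B1, e@B5, f@B2} | OUT={a@B4, b@B2, c@B5, d@B1, e@B5, f@B2}
  B7: | IN={a@B4, b@B2, c@B5, d@B1, e@B5, f@B2} | OUT={a@B4, b@B2, c@B7, d@B1, e@B5, f@B2}
  B8: | IN={a@B4, b@B2, c@B7, d@B1, e@B5, f@B2} | OUT={a@B8, b@B8, c@B7, d@B1, e@B5, f@B8}

Merge at B5: IN[B5] = OUT[B4] = {a@B4, b@B2, d@B1, e@B3, f@B2}
Applying B5's transfer function to that IN value gives OUT[B5] (row B5 above).

Answer: {a@B4, b@B2, c@B5, d@B1, e@B5, f@B2}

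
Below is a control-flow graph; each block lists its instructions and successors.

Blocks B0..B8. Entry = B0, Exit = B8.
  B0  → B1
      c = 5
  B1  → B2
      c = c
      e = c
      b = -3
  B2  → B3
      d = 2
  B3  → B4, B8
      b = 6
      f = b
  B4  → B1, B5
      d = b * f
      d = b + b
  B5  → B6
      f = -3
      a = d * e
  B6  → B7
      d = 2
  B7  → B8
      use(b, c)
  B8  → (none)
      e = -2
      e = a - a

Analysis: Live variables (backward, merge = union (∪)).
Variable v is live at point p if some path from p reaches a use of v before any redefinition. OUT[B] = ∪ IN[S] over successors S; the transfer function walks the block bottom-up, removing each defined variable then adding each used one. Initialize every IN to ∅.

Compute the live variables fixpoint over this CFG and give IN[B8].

Answer: {a}

Working:
Converged values:
  B0:  IN={a}  OUT={a, c}
  B1:  IN={a, c}  OUT={a, c, e}
  B2:  IN={a, c, e}  OUT={a, c, e}
  B3:  IN={a, c, e}  OUT={a, b, c, e, f}
  B4:  IN={a, b, c, e, f}  OUT={a, b, c, d, e}
  B5:  IN={b, c, d, e}  OUT={a, b, c}
  B6:  IN={a, b, c}  OUT={a, b, c}
  B7:  IN={a, b, c}  OUT={a}
  B8:  IN={a}  OUT={}

B8 is the boundary node: OUT[B8] = {}
Applying B8's transfer function to that OUT value gives IN[B8] (row B8 above).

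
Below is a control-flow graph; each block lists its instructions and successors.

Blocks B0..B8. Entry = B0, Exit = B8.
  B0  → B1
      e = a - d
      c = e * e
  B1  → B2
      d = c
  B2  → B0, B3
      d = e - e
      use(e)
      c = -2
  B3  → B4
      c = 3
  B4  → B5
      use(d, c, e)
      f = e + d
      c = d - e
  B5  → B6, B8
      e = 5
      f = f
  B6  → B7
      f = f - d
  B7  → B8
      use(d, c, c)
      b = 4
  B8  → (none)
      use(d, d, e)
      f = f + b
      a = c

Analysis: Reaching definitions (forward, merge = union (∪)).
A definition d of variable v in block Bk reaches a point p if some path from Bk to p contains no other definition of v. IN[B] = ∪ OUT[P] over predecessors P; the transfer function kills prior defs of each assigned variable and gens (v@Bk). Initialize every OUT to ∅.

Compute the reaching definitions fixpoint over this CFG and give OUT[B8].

Fixpoint table:
  B0:  IN={c@B2, d@B2, e@B0}  OUT={c@B0, d@B2, e@B0}
  B1:  IN={c@B0, d@B2, e@B0}  OUT={c@B0, d@B1, e@B0}
  B2:  IN={c@B0, d@B1, e@B0}  OUT={c@B2, d@B2, e@B0}
  B3:  IN={c@B2, d@B2, e@B0}  OUT={c@B3, d@B2, e@B0}
  B4:  IN={c@B3, d@B2, e@B0}  OUT={c@B4, d@B2, e@B0, f@B4}
  B5:  IN={c@B4, d@B2, e@B0, f@B4}  OUT={c@B4, d@B2, e@B5, f@B5}
  B6:  IN={c@B4, d@B2, e@B5, f@B5}  OUT={c@B4, d@B2, e@B5, f@B6}
  B7:  IN={c@B4, d@B2, e@B5, f@B6}  OUT={b@B7, c@B4, d@B2, e@B5, f@B6}
  B8:  IN={b@B7, c@B4, d@B2, e@B5, f@B5, f@B6}  OUT={a@B8, b@B7, c@B4, d@B2, e@B5, f@B8}

Merge at B8: IN[B8] = OUT[B5] ⊔ OUT[B7] = {b@B7, c@B4, d@B2, e@B5, f@B5, f@B6}
Applying B8's transfer function to that IN value gives OUT[B8] (row B8 above).

Answer: {a@B8, b@B7, c@B4, d@B2, e@B5, f@B8}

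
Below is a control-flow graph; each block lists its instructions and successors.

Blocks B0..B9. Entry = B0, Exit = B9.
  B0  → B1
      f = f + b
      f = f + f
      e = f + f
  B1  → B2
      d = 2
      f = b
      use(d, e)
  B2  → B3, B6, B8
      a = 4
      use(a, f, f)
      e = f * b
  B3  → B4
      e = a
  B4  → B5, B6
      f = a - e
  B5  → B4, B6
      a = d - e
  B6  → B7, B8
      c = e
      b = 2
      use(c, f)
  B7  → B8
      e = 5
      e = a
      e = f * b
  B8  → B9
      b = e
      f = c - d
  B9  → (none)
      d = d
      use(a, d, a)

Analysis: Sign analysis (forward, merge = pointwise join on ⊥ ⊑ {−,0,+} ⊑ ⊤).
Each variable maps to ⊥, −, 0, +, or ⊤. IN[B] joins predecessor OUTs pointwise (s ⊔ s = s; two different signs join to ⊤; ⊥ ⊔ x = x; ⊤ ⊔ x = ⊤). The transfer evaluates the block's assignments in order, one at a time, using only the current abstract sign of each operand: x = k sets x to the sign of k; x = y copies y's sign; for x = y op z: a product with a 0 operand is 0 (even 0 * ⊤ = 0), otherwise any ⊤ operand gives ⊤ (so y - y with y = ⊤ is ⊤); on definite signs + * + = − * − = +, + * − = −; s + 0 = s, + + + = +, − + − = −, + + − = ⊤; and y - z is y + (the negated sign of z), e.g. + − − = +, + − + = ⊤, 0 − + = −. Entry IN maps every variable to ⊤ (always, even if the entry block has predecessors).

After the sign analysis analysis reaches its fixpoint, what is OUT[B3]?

Answer: {a: +, b: ⊤, c: ⊤, d: +, e: +, f: ⊤}

Derivation:
Converged values:
  B0:   IN=(all ⊤)   OUT=(all ⊤)
  B1:   IN=(all ⊤)   OUT={d:+; rest ⊤}
  B2:   IN={d:+; rest ⊤}   OUT={a:+, d:+; rest ⊤}
  B3:   IN={a:+, d:+; rest ⊤}   OUT={a:+, d:+, e:+; rest ⊤}
  B4:   IN={d:+, e:+; rest ⊤}   OUT={d:+, e:+; rest ⊤}
  B5:   IN={d:+, e:+; rest ⊤}   OUT={d:+, e:+; rest ⊤}
  B6:   IN={d:+; rest ⊤}   OUT={b:+, d:+; rest ⊤}
  B7:   IN={b:+, d:+; rest ⊤}   OUT={b:+, d:+; rest ⊤}
  B8:   IN={d:+; rest ⊤}   OUT={d:+; rest ⊤}
  B9:   IN={d:+; rest ⊤}   OUT={d:+; rest ⊤}

Merge at B3: IN[B3] = OUT[B2] = {a: +, b: ⊤, c: ⊤, d: +, e: ⊤, f: ⊤}
Applying B3's transfer function to that IN value gives OUT[B3] (row B3 above).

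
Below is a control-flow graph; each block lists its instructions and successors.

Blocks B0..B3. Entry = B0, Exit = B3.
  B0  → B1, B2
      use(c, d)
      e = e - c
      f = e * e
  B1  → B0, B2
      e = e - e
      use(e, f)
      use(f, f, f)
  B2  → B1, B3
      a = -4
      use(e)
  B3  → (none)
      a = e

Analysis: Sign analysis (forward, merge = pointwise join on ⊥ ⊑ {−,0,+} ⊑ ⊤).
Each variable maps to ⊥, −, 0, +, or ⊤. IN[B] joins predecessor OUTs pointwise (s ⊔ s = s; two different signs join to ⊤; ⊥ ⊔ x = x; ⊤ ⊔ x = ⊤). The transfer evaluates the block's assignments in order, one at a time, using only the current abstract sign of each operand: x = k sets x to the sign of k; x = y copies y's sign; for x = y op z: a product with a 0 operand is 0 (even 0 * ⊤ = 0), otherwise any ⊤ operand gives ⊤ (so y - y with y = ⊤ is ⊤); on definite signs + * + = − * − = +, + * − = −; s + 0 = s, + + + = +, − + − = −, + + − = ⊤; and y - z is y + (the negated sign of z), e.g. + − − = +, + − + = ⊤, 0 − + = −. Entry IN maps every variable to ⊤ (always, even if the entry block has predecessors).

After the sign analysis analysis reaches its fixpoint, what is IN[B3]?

Fixpoint table:
  B0:   IN=(all ⊤)   OUT=(all ⊤)
  B1:   IN=(all ⊤)   OUT=(all ⊤)
  B2:   IN=(all ⊤)   OUT={a:-; rest ⊤}
  B3:   IN={a:-; rest ⊤}   OUT=(all ⊤)

Merge at B3: IN[B3] = OUT[B2] = {a: -, b: ⊤, c: ⊤, d: ⊤, e: ⊤, f: ⊤}

Answer: {a: -, b: ⊤, c: ⊤, d: ⊤, e: ⊤, f: ⊤}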